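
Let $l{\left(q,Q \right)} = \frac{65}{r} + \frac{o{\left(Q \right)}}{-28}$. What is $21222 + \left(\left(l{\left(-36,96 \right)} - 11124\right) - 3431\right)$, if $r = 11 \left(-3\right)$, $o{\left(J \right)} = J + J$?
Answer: $\frac{1538038}{231} \approx 6658.2$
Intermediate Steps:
$o{\left(J \right)} = 2 J$
$r = -33$
$l{\left(q,Q \right)} = - \frac{65}{33} - \frac{Q}{14}$ ($l{\left(q,Q \right)} = \frac{65}{-33} + \frac{2 Q}{-28} = 65 \left(- \frac{1}{33}\right) + 2 Q \left(- \frac{1}{28}\right) = - \frac{65}{33} - \frac{Q}{14}$)
$21222 + \left(\left(l{\left(-36,96 \right)} - 11124\right) - 3431\right) = 21222 - \frac{3364244}{231} = \frac{1538038}{231}$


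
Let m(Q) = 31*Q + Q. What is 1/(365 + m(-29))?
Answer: -1/563 ≈ -0.0017762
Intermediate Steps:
m(Q) = 32*Q
1/(365 + m(-29)) = 1/(365 + 32*(-29)) = 1/(365 - 928) = 1/(-563) = -1/563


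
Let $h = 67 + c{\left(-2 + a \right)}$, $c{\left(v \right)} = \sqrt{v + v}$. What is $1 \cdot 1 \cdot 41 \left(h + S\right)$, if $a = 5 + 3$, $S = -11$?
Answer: $2296 + 82 \sqrt{3} \approx 2438.0$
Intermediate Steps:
$a = 8$
$c{\left(v \right)} = \sqrt{2} \sqrt{v}$ ($c{\left(v \right)} = \sqrt{2 v} = \sqrt{2} \sqrt{v}$)
$h = 67 + 2 \sqrt{3}$ ($h = 67 + \sqrt{2} \sqrt{-2 + 8} = 67 + \sqrt{2} \sqrt{6} = 67 + 2 \sqrt{3} \approx 70.464$)
$1 \cdot 1 \cdot 41 \left(h + S\right) = 1 \cdot 1 \cdot 41 \left(\left(67 + 2 \sqrt{3}\right) - 11\right) = 1 \cdot 41 \left(56 + 2 \sqrt{3}\right) = 41 \left(56 + 2 \sqrt{3}\right) = 2296 + 82 \sqrt{3}$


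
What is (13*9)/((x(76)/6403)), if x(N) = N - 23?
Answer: 749151/53 ≈ 14135.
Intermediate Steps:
x(N) = -23 + N
(13*9)/((x(76)/6403)) = (13*9)/(((-23 + 76)/6403)) = 117/((53*(1/6403))) = 117/(53/6403) = 117*(6403/53) = 749151/53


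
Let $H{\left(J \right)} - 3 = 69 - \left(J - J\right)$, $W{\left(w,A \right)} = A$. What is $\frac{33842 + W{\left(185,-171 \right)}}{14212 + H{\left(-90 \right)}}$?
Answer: $\frac{33671}{14284} \approx 2.3573$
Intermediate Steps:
$H{\left(J \right)} = 72$ ($H{\left(J \right)} = 3 + \left(69 - \left(J - J\right)\right) = 3 + \left(69 - 0\right) = 3 + \left(69 + 0\right) = 3 + 69 = 72$)
$\frac{33842 + W{\left(185,-171 \right)}}{14212 + H{\left(-90 \right)}} = \frac{33842 - 171}{14212 + 72} = \frac{33671}{14284}$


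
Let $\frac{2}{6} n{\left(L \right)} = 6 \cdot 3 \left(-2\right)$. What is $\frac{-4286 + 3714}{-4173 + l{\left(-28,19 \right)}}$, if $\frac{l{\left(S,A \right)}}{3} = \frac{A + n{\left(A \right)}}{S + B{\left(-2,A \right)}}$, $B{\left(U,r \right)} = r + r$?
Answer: $\frac{5720}{41997} \approx 0.1362$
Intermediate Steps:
$B{\left(U,r \right)} = 2 r$
$n{\left(L \right)} = -108$ ($n{\left(L \right)} = 3 \cdot 6 \cdot 3 \left(-2\right) = 3 \cdot 18 \left(-2\right) = 3 \left(-36\right) = -108$)
$l{\left(S,A \right)} = \frac{3 \left(-108 + A\right)}{S + 2 A}$ ($l{\left(S,A \right)} = 3 \frac{A - 108}{S + 2 A} = 3 \frac{-108 + A}{S + 2 A} = \frac{3 \left(-108 + A\right)}{S + 2 A}$)
$\frac{-4286 + 3714}{-4173 + l{\left(-28,19 \right)}} = \frac{-4286 + 3714}{-4173 + \frac{3 \left(-108 + 19\right)}{-28 + 2 \cdot 19}} = - \frac{572}{-4173 + 3 \frac{1}{-28 + 38} \left(-89\right)} = - \frac{572}{-4173 + 3 \cdot \frac{1}{10} \left(-89\right)} = - \frac{572}{-4173 - \frac{267}{10}} = - \frac{572}{- \frac{41997}{10}} = \left(-572\right) \left(- \frac{10}{41997}\right) = \frac{5720}{41997}$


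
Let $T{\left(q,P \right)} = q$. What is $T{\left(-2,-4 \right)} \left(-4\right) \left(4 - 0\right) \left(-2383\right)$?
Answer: $-76256$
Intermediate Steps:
$T{\left(-2,-4 \right)} \left(-4\right) \left(4 - 0\right) \left(-2383\right) = \left(-2\right) \left(-4\right) \left(4 - 0\right) \left(-2383\right) = 8 \left(4 + 0\right) \left(-2383\right) = 8 \cdot 4 \left(-2383\right) = 32 \left(-2383\right) = -76256$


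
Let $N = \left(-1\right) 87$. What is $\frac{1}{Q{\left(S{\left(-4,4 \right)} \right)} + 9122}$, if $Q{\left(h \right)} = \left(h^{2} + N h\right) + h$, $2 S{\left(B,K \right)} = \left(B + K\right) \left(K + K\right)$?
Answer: $\frac{1}{9122} \approx 0.00010963$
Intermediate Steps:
$S{\left(B,K \right)} = K \left(B + K\right)$ ($S{\left(B,K \right)} = \frac{\left(B + K\right) \left(K + K\right)}{2} = \frac{\left(B + K\right) 2 K}{2} = \frac{2 K \left(B + K\right)}{2} = K \left(B + K\right)$)
$N = -87$
$Q{\left(h \right)} = h^{2} - 86 h$ ($Q{\left(h \right)} = \left(h^{2} - 87 h\right) + h = h^{2} - 86 h$)
$\frac{1}{Q{\left(S{\left(-4,4 \right)} \right)} + 9122} = \frac{1}{4 \left(-4 + 4\right) \left(-86 + 4 \left(-4 + 4\right)\right) + 9122} = \frac{1}{4 \cdot 0 \left(-86 + 4 \cdot 0\right) + 9122} = \frac{1}{0 \left(-86 + 0\right) + 9122} = \frac{1}{0 \left(-86\right) + 9122} = \frac{1}{0 + 9122} = \frac{1}{9122}$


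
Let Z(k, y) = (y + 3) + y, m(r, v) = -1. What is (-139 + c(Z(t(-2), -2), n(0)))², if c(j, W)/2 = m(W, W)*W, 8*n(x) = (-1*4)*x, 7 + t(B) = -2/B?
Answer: 19321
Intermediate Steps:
t(B) = -7 - 2/B
Z(k, y) = 3 + 2*y (Z(k, y) = (3 + y) + y = 3 + 2*y)
n(x) = -x/2 (n(x) = ((-1*4)*x)/8 = (-4*x)/8 = -x/2)
c(j, W) = -2*W (c(j, W) = 2*(-W) = -2*W)
(-139 + c(Z(t(-2), -2), n(0)))² = (-139 - (-1)*0)² = (-139 - 2*0)² = (-139 + 0)² = (-139)² = 19321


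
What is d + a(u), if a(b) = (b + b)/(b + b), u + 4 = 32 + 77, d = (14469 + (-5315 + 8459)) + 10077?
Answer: 27691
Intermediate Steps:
d = 27690 (d = (14469 + 3144) + 10077 = 17613 + 10077 = 27690)
u = 105 (u = -4 + (32 + 77) = -4 + 109 = 105)
a(b) = 1 (a(b) = (2*b)/((2*b)) = (2*b)*(1/(2*b)) = 1)
d + a(u) = 27690 + 1 = 27691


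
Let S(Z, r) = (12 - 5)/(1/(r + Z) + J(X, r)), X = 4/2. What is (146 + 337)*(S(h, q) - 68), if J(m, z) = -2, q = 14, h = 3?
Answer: -380443/11 ≈ -34586.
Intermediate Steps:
X = 2 (X = 4*(½) = 2)
S(Z, r) = 7/(-2 + 1/(Z + r)) (S(Z, r) = (12 - 5)/(1/(r + Z) - 2) = 7/(1/(Z + r) - 2) = 7/(-2 + 1/(Z + r)))
(146 + 337)*(S(h, q) - 68) = (146 + 337)*(7*(3 + 14)/(1 - 2*3 - 2*14) - 68) = 483*(7*17/(1 - 6 - 28) - 68) = 483*(7*17/(-33) - 68) = 483*(7*(-1/33)*17 - 68) = 483*(-119/33 - 68) = 483*(-2363/33) = -380443/11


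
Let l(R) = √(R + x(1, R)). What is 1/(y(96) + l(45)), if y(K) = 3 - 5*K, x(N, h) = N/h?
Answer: -21465/10236779 - 3*√10130/10236779 ≈ -0.0021263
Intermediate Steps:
l(R) = √(R + 1/R)
1/(y(96) + l(45)) = 1/((3 - 5*96) + √(45 + 1/45)) = 1/((3 - 480) + √(45 + 1/45)) = 1/(-477 + √(2026/45)) = 1/(-477 + √10130/15)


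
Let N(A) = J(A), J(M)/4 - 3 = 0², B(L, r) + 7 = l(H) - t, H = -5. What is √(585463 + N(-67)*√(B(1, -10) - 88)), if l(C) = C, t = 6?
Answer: √(585463 + 12*I*√106) ≈ 765.16 + 0.081*I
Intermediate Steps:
B(L, r) = -18 (B(L, r) = -7 + (-5 - 1*6) = -7 + (-5 - 6) = -7 - 11 = -18)
J(M) = 12 (J(M) = 12 + 4*0² = 12 + 4*0 = 12 + 0 = 12)
N(A) = 12
√(585463 + N(-67)*√(B(1, -10) - 88)) = √(585463 + 12*√(-18 - 88)) = √(585463 + 12*√(-106)) = √(585463 + 12*(I*√106)) = √(585463 + 12*I*√106)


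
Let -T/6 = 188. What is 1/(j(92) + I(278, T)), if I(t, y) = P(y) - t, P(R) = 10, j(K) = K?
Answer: -1/176 ≈ -0.0056818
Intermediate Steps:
T = -1128 (T = -6*188 = -1128)
I(t, y) = 10 - t
1/(j(92) + I(278, T)) = 1/(92 + (10 - 1*278)) = 1/(92 + (10 - 278)) = 1/(92 - 268) = 1/(-176) = -1/176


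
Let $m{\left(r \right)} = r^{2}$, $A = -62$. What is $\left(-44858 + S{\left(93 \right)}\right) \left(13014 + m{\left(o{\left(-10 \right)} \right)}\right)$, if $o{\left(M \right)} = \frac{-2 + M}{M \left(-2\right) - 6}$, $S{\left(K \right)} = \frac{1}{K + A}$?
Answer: $- \frac{886814300034}{1519} \approx -5.8381 \cdot 10^{8}$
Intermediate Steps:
$S{\left(K \right)} = \frac{1}{-62 + K}$ ($S{\left(K \right)} = \frac{1}{K - 62} = \frac{1}{-62 + K}$)
$o{\left(M \right)} = \frac{-2 + M}{-6 - 2 M}$ ($o{\left(M \right)} = \frac{-2 + M}{- 2 M - 6} = \frac{-2 + M}{-6 - 2 M}$)
$\left(-44858 + S{\left(93 \right)}\right) \left(13014 + m{\left(o{\left(-10 \right)} \right)}\right) = \left(-44858 + \frac{1}{-62 + 93}\right) \left(13014 + \left(\frac{2 - -10}{2 \left(3 - 10\right)}\right)^{2}\right) = \left(-44858 + \frac{1}{31}\right) \left(13014 + \left(\frac{2 + 10}{2 \left(-7\right)}\right)^{2}\right) = \left(-44858 + \frac{1}{31}\right) \left(13014 + \left(\frac{1}{2} \left(- \frac{1}{7}\right) 12\right)^{2}\right) = - \frac{1390597 \left(13014 + \left(- \frac{6}{7}\right)^{2}\right)}{31} = - \frac{1390597 \left(13014 + \frac{36}{49}\right)}{31} = \left(- \frac{1390597}{31}\right) \frac{637722}{49} = - \frac{886814300034}{1519}$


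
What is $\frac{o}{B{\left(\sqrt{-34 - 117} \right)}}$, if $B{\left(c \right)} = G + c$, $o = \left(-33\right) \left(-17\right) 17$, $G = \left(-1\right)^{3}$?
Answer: $- \frac{9537}{152} - \frac{9537 i \sqrt{151}}{152} \approx -62.743 - 771.0 i$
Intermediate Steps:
$G = -1$
$o = 9537$ ($o = 561 \cdot 17 = 9537$)
$B{\left(c \right)} = -1 + c$
$\frac{o}{B{\left(\sqrt{-34 - 117} \right)}} = \frac{9537}{-1 + \sqrt{-34 - 117}} = \frac{9537}{-1 + \sqrt{-151}} = \frac{9537}{-1 + i \sqrt{151}}$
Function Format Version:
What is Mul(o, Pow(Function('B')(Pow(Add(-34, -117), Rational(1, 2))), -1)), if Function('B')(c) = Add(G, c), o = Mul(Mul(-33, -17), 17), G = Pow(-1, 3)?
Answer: Add(Rational(-9537, 152), Mul(Rational(-9537, 152), I, Pow(151, Rational(1, 2)))) ≈ Add(-62.743, Mul(-771.00, I))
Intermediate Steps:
G = -1
o = 9537 (o = Mul(561, 17) = 9537)
Function('B')(c) = Add(-1, c)
Mul(o, Pow(Function('B')(Pow(Add(-34, -117), Rational(1, 2))), -1)) = Mul(9537, Pow(Add(-1, Pow(Add(-34, -117), Rational(1, 2))), -1)) = Mul(9537, Pow(Add(-1, Pow(-151, Rational(1, 2))), -1)) = Mul(9537, Pow(Add(-1, Mul(I, Pow(151, Rational(1, 2)))), -1))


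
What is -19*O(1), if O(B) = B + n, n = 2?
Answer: -57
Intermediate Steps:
O(B) = 2 + B (O(B) = B + 2 = 2 + B)
-19*O(1) = -19*(2 + 1) = -19*3 = -57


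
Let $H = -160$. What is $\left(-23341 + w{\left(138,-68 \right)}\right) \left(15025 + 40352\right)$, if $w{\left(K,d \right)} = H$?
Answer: $-1301414877$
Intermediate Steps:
$w{\left(K,d \right)} = -160$
$\left(-23341 + w{\left(138,-68 \right)}\right) \left(15025 + 40352\right) = \left(-23341 - 160\right) \left(15025 + 40352\right) = \left(-23501\right) 55377 = -1301414877$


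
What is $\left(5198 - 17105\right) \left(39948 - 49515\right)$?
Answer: $113914269$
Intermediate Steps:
$\left(5198 - 17105\right) \left(39948 - 49515\right) = \left(-11907\right) \left(-9567\right) = 113914269$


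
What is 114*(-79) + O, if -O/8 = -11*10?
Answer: -8126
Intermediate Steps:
O = 880 (O = -(-88)*10 = -8*(-110) = 880)
114*(-79) + O = 114*(-79) + 880 = -9006 + 880 = -8126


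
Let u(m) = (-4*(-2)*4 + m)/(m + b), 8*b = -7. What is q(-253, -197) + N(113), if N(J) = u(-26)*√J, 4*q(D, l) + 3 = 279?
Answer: 69 - 48*√113/215 ≈ 66.627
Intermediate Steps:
b = -7/8 (b = (⅛)*(-7) = -7/8 ≈ -0.87500)
q(D, l) = 69 (q(D, l) = -¾ + (¼)*279 = -¾ + 279/4 = 69)
u(m) = (32 + m)/(-7/8 + m) (u(m) = (-4*(-2)*4 + m)/(m - 7/8) = (8*4 + m)/(-7/8 + m) = (32 + m)/(-7/8 + m))
N(J) = -48*√J/215 (N(J) = (8*(32 - 26)/(-7 + 8*(-26)))*√J = (8*6/(-7 - 208))*√J = (8*6/(-215))*√J = (8*(-1/215)*6)*√J = -48*√J/215)
q(-253, -197) + N(113) = 69 - 48*√113/215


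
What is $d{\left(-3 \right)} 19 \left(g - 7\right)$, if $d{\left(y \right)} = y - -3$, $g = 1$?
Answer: $0$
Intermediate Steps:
$d{\left(y \right)} = 3 + y$ ($d{\left(y \right)} = y + 3 = 3 + y$)
$d{\left(-3 \right)} 19 \left(g - 7\right) = \left(3 - 3\right) 19 \left(1 - 7\right) = 0 \cdot 19 \left(-6\right) = 0 \left(-6\right) = 0$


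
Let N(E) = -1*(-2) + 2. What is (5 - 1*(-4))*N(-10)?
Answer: 36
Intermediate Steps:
N(E) = 4 (N(E) = 2 + 2 = 4)
(5 - 1*(-4))*N(-10) = (5 - 1*(-4))*4 = (5 + 4)*4 = 9*4 = 36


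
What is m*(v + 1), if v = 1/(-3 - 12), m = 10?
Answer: 28/3 ≈ 9.3333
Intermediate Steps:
v = -1/15 (v = 1/(-15) = -1/15 ≈ -0.066667)
m*(v + 1) = 10*(-1/15 + 1) = 10*(14/15) = 28/3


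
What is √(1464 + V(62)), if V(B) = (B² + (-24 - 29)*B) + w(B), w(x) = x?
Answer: 2*√521 ≈ 45.651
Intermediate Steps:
V(B) = B² - 52*B (V(B) = (B² + (-24 - 29)*B) + B = (B² - 53*B) + B = B² - 52*B)
√(1464 + V(62)) = √(1464 + 62*(-52 + 62)) = √(1464 + 62*10) = √(1464 + 620) = √2084 = 2*√521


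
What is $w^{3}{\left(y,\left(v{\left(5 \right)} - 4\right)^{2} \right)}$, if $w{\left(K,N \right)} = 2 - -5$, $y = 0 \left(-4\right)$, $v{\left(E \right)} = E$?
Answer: $343$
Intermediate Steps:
$y = 0$
$w{\left(K,N \right)} = 7$ ($w{\left(K,N \right)} = 2 + 5 = 7$)
$w^{3}{\left(y,\left(v{\left(5 \right)} - 4\right)^{2} \right)} = 7^{3} = 343$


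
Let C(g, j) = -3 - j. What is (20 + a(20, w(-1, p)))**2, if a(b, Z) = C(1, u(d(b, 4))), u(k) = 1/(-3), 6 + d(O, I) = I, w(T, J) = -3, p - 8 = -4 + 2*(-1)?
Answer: 2704/9 ≈ 300.44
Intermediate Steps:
p = 2 (p = 8 + (-4 + 2*(-1)) = 8 + (-4 - 2) = 8 - 6 = 2)
d(O, I) = -6 + I
u(k) = -1/3 (u(k) = 1*(-1/3) = -1/3)
a(b, Z) = -8/3 (a(b, Z) = -3 - 1*(-1/3) = -3 + 1/3 = -8/3)
(20 + a(20, w(-1, p)))**2 = (20 - 8/3)**2 = (52/3)**2 = 2704/9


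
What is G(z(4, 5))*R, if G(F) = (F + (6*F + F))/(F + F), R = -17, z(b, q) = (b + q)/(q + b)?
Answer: -68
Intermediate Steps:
z(b, q) = 1 (z(b, q) = (b + q)/(b + q) = 1)
G(F) = 4 (G(F) = (F + 7*F)/((2*F)) = (8*F)*(1/(2*F)) = 4)
G(z(4, 5))*R = 4*(-17) = -68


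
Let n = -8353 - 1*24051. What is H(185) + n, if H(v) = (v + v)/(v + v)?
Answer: -32403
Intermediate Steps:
H(v) = 1 (H(v) = (2*v)/((2*v)) = (2*v)*(1/(2*v)) = 1)
n = -32404 (n = -8353 - 24051 = -32404)
H(185) + n = 1 - 32404 = -32403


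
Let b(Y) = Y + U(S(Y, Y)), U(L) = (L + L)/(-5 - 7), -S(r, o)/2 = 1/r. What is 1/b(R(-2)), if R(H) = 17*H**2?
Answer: 204/13873 ≈ 0.014705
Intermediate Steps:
S(r, o) = -2/r
U(L) = -L/6 (U(L) = (2*L)/(-12) = (2*L)*(-1/12) = -L/6)
b(Y) = Y + 1/(3*Y) (b(Y) = Y - (-1)/(3*Y) = Y + 1/(3*Y))
1/b(R(-2)) = 1/(17*(-2)**2 + 1/(3*((17*(-2)**2)))) = 1/(17*4 + 1/(3*((17*4)))) = 1/(68 + (1/3)/68) = 1/(68 + (1/3)*(1/68)) = 1/(68 + 1/204) = 1/(13873/204) = 204/13873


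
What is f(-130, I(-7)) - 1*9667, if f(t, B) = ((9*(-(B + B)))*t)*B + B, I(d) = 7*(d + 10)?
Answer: 1022294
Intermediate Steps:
I(d) = 70 + 7*d (I(d) = 7*(10 + d) = 70 + 7*d)
f(t, B) = B - 18*t*B**2 (f(t, B) = ((9*(-2*B))*t)*B + B = ((-18*B)*t)*B + B = (-18*B*t)*B + B = -18*t*B**2 + B = B - 18*t*B**2)
f(-130, I(-7)) - 1*9667 = (70 + 7*(-7))*(1 - 18*(70 + 7*(-7))*(-130)) - 1*9667 = (70 - 49)*(1 - 18*(70 - 49)*(-130)) - 9667 = 21*(1 - 18*21*(-130)) - 9667 = 21*(1 + 49140) - 9667 = 21*49141 - 9667 = 1031961 - 9667 = 1022294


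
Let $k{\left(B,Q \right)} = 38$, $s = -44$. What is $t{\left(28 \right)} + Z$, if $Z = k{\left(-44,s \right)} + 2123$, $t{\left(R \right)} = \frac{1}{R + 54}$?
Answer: $\frac{177203}{82} \approx 2161.0$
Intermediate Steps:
$t{\left(R \right)} = \frac{1}{54 + R}$
$Z = 2161$ ($Z = 38 + 2123 = 2161$)
$t{\left(28 \right)} + Z = \frac{1}{54 + 28} + 2161 = \frac{1}{82} + 2161 = \frac{177203}{82}$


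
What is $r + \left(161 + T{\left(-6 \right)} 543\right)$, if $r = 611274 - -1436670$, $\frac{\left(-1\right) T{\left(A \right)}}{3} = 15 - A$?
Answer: $2013896$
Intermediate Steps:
$T{\left(A \right)} = -45 + 3 A$ ($T{\left(A \right)} = - 3 \left(15 - A\right) = -45 + 3 A$)
$r = 2047944$ ($r = 611274 + 1436670 = 2047944$)
$r + \left(161 + T{\left(-6 \right)} 543\right) = 2047944 + \left(161 + \left(-45 + 3 \left(-6\right)\right) 543\right) = 2047944 + \left(161 + \left(-45 - 18\right) 543\right) = 2047944 + \left(161 - 34209\right) = 2047944 - 34048 = 2013896$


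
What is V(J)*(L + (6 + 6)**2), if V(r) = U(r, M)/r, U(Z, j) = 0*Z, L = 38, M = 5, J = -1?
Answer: 0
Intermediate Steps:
U(Z, j) = 0
V(r) = 0 (V(r) = 0/r = 0)
V(J)*(L + (6 + 6)**2) = 0*(38 + (6 + 6)**2) = 0*(38 + 12**2) = 0*(38 + 144) = 0*182 = 0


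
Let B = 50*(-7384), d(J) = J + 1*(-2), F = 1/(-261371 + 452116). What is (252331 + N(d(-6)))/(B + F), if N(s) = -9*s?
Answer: -48144610235/70423053999 ≈ -0.68365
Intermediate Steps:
F = 1/190745 ≈ 5.2426e-6
d(J) = -2 + J (d(J) = J - 2 = -2 + J)
B = -369200
(252331 + N(d(-6)))/(B + F) = (252331 - 9*(-2 - 6))/(-369200 + 1/190745) = (252331 - 9*(-8))/(-70423053999/190745) = (252331 + 72)*(-190745/70423053999) = 252403*(-190745/70423053999) = -48144610235/70423053999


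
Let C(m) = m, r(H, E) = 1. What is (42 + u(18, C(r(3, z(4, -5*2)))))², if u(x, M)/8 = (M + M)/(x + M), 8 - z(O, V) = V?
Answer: 662596/361 ≈ 1835.4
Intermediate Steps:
z(O, V) = 8 - V
u(x, M) = 16*M/(M + x) (u(x, M) = 8*((M + M)/(x + M)) = 8*((2*M)/(M + x)) = 8*(2*M/(M + x)) = 16*M/(M + x))
(42 + u(18, C(r(3, z(4, -5*2)))))² = (42 + 16*1/(1 + 18))² = (42 + 16*1/19)² = (42 + 16*1*(1/19))² = (42 + 16/19)² = (814/19)² = 662596/361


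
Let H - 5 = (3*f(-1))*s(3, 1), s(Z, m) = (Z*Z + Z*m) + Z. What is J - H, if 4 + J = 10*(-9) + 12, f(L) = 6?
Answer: -357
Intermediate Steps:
s(Z, m) = Z + Z² + Z*m (s(Z, m) = (Z² + Z*m) + Z = Z + Z² + Z*m)
J = -82 (J = -4 + (10*(-9) + 12) = -4 + (-90 + 12) = -4 - 78 = -82)
H = 275 (H = 5 + (3*6)*(3*(1 + 3 + 1)) = 5 + 18*(3*5) = 5 + 18*15 = 5 + 270 = 275)
J - H = -82 - 1*275 = -82 - 275 = -357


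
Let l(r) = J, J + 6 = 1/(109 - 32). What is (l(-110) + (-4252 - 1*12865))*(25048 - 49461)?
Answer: 32187808110/77 ≈ 4.1802e+8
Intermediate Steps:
J = -461/77 (J = -6 + 1/(109 - 32) = -6 + 1/77 = -461/77 ≈ -5.9870)
l(r) = -461/77
(l(-110) + (-4252 - 1*12865))*(25048 - 49461) = (-461/77 + (-4252 - 1*12865))*(25048 - 49461) = (-461/77 + (-4252 - 12865))*(-24413) = (-461/77 - 17117)*(-24413) = -1318470/77*(-24413) = 32187808110/77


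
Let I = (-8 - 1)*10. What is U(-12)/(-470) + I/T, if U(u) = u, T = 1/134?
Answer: -2834094/235 ≈ -12060.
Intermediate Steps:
T = 1/134 ≈ 0.0074627
I = -90 (I = -9*10 = -90)
U(-12)/(-470) + I/T = -12/(-470) - 90/1/134 = -12*(-1/470) - 90*134 = 6/235 - 12060 = -2834094/235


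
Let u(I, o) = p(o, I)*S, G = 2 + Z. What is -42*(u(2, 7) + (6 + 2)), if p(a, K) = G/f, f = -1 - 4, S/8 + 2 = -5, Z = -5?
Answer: 5376/5 ≈ 1075.2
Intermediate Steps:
G = -3 (G = 2 - 5 = -3)
S = -56 (S = -16 + 8*(-5) = -16 - 40 = -56)
f = -5
p(a, K) = ⅗ (p(a, K) = -3/(-5) = -3*(-⅕) = ⅗)
u(I, o) = -168/5 (u(I, o) = (⅗)*(-56) = -168/5)
-42*(u(2, 7) + (6 + 2)) = -42*(-168/5 + (6 + 2)) = -42*(-168/5 + 8) = -42*(-128/5) = 5376/5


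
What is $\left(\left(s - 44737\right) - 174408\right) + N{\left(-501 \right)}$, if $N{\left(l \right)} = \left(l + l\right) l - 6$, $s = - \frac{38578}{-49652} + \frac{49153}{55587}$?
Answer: $\frac{390337482009583}{1380002862} \approx 2.8285 \cdot 10^{5}$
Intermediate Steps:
$s = \frac{2292490021}{1380002862}$ ($s = \left(-38578\right) \left(- \frac{1}{49652}\right) + 49153 \cdot \frac{1}{55587} = \frac{19289}{24826} + \frac{49153}{55587} = \frac{2292490021}{1380002862} \approx 1.6612$)
$N{\left(l \right)} = -6 + 2 l^{2}$ ($N{\left(l \right)} = 2 l l - 6 = 2 l^{2} - 6 = -6 + 2 l^{2}$)
$\left(\left(s - 44737\right) - 174408\right) + N{\left(-501 \right)} = \left(\left(\frac{2292490021}{1380002862} - 44737\right) - 174408\right) - \left(6 - 2 \left(-501\right)^{2}\right) = \left(- \frac{61734895547273}{1380002862} - 174408\right) + \left(-6 + 2 \cdot 251001\right) = - \frac{302418434702969}{1380002862} + \left(-6 + 502002\right) = - \frac{302418434702969}{1380002862} + 501996 = \frac{390337482009583}{1380002862}$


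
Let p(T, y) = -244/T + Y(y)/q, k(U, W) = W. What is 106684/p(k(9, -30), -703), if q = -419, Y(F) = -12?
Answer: 335254470/25649 ≈ 13071.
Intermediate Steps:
p(T, y) = 12/419 - 244/T (p(T, y) = -244/T - 12/(-419) = -244/T - 12*(-1/419) = -244/T + 12/419 = 12/419 - 244/T)
106684/p(k(9, -30), -703) = 106684/(12/419 - 244/(-30)) = 106684/(12/419 - 244*(-1/30)) = 106684/(12/419 + 122/15) = 106684/(51298/6285) = 106684*(6285/51298) = 335254470/25649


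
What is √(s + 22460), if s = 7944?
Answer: 2*√7601 ≈ 174.37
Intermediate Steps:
√(s + 22460) = √(7944 + 22460) = √30404 = 2*√7601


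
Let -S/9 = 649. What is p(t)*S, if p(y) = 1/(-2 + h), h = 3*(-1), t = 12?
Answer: 5841/5 ≈ 1168.2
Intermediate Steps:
h = -3
S = -5841 (S = -9*649 = -5841)
p(y) = -⅕ (p(y) = 1/(-2 - 3) = 1/(-5) = -⅕)
p(t)*S = -⅕*(-5841) = 5841/5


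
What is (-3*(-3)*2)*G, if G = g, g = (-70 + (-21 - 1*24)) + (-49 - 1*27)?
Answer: -3438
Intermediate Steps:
g = -191 (g = (-70 + (-21 - 24)) + (-49 - 27) = (-70 - 45) - 76 = -115 - 76 = -191)
G = -191
(-3*(-3)*2)*G = (-3*(-3)*2)*(-191) = (9*2)*(-191) = 18*(-191) = -3438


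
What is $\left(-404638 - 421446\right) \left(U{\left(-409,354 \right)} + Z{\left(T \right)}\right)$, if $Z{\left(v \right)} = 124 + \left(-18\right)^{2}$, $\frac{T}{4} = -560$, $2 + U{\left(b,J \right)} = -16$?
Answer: $-355216120$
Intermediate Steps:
$U{\left(b,J \right)} = -18$ ($U{\left(b,J \right)} = -2 - 16 = -18$)
$T = -2240$ ($T = 4 \left(-560\right) = -2240$)
$Z{\left(v \right)} = 448$ ($Z{\left(v \right)} = 124 + 324 = 448$)
$\left(-404638 - 421446\right) \left(U{\left(-409,354 \right)} + Z{\left(T \right)}\right) = \left(-404638 - 421446\right) \left(-18 + 448\right) = \left(-826084\right) 430 = -355216120$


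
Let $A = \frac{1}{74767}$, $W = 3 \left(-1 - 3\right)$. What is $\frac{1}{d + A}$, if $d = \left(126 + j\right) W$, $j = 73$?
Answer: $- \frac{74767}{178543595} \approx -0.00041876$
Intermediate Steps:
$W = -12$ ($W = 3 \left(-4\right) = -12$)
$d = -2388$ ($d = \left(126 + 73\right) \left(-12\right) = 199 \left(-12\right) = -2388$)
$A = \frac{1}{74767} \approx 1.3375 \cdot 10^{-5}$
$\frac{1}{d + A} = \frac{1}{-2388 + \frac{1}{74767}} = \frac{1}{- \frac{178543595}{74767}} = - \frac{74767}{178543595}$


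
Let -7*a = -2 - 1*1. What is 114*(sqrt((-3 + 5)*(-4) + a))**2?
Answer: -6042/7 ≈ -863.14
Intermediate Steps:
a = 3/7 (a = -(-2 - 1*1)/7 = -(-2 - 1)/7 = -1/7*(-3) = 3/7 ≈ 0.42857)
114*(sqrt((-3 + 5)*(-4) + a))**2 = 114*(sqrt((-3 + 5)*(-4) + 3/7))**2 = 114*(sqrt(2*(-4) + 3/7))**2 = 114*(sqrt(-8 + 3/7))**2 = 114*(sqrt(-53/7))**2 = 114*(I*sqrt(371)/7)**2 = 114*(-53/7) = -6042/7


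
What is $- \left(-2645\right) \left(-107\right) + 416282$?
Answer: $133267$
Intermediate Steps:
$- \left(-2645\right) \left(-107\right) + 416282 = \left(-1\right) 283015 + 416282 = -283015 + 416282 = 133267$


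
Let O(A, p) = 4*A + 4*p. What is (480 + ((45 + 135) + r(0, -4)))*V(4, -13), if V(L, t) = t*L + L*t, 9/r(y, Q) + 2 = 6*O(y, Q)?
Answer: -3362892/49 ≈ -68631.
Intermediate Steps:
r(y, Q) = 9/(-2 + 24*Q + 24*y) (r(y, Q) = 9/(-2 + 6*(4*y + 4*Q)) = 9/(-2 + 6*(4*Q + 4*y)) = 9/(-2 + (24*Q + 24*y)) = 9/(-2 + 24*Q + 24*y))
V(L, t) = 2*L*t (V(L, t) = L*t + L*t = 2*L*t)
(480 + ((45 + 135) + r(0, -4)))*V(4, -13) = (480 + ((45 + 135) + 9/(2*(-1 + 12*(-4) + 12*0))))*(2*4*(-13)) = (480 + (180 + 9/(2*(-1 - 48 + 0))))*(-104) = (480 + (180 + (9/2)/(-49)))*(-104) = (480 + (180 + (9/2)*(-1/49)))*(-104) = (480 + (180 - 9/98))*(-104) = (480 + 17631/98)*(-104) = (64671/98)*(-104) = -3362892/49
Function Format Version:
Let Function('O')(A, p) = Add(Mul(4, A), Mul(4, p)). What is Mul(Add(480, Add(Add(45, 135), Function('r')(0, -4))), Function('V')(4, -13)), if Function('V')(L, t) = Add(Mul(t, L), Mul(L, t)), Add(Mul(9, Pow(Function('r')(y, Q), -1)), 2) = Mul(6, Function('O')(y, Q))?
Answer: Rational(-3362892, 49) ≈ -68631.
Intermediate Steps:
Function('r')(y, Q) = Mul(9, Pow(Add(-2, Mul(24, Q), Mul(24, y)), -1)) (Function('r')(y, Q) = Mul(9, Pow(Add(-2, Mul(6, Add(Mul(4, y), Mul(4, Q)))), -1)) = Mul(9, Pow(Add(-2, Mul(6, Add(Mul(4, Q), Mul(4, y)))), -1)) = Mul(9, Pow(Add(-2, Add(Mul(24, Q), Mul(24, y))), -1)) = Mul(9, Pow(Add(-2, Mul(24, Q), Mul(24, y)), -1)))
Function('V')(L, t) = Mul(2, L, t) (Function('V')(L, t) = Add(Mul(L, t), Mul(L, t)) = Mul(2, L, t))
Mul(Add(480, Add(Add(45, 135), Function('r')(0, -4))), Function('V')(4, -13)) = Mul(Add(480, Add(Add(45, 135), Mul(Rational(9, 2), Pow(Add(-1, Mul(12, -4), Mul(12, 0)), -1)))), Mul(2, 4, -13)) = Mul(Add(480, Add(180, Mul(Rational(9, 2), Pow(Add(-1, -48, 0), -1)))), -104) = Mul(Add(480, Add(180, Mul(Rational(9, 2), Pow(-49, -1)))), -104) = Mul(Add(480, Add(180, Mul(Rational(9, 2), Rational(-1, 49)))), -104) = Mul(Add(480, Add(180, Rational(-9, 98))), -104) = Mul(Add(480, Rational(17631, 98)), -104) = Mul(Rational(64671, 98), -104) = Rational(-3362892, 49)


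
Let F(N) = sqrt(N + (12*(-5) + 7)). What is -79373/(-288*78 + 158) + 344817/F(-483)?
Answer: 79373/22306 - 344817*I*sqrt(134)/268 ≈ 3.5584 - 14894.0*I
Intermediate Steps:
F(N) = sqrt(-53 + N) (F(N) = sqrt(N + (-60 + 7)) = sqrt(N - 53) = sqrt(-53 + N))
-79373/(-288*78 + 158) + 344817/F(-483) = -79373/(-288*78 + 158) + 344817/(sqrt(-53 - 483)) = -79373/(-22464 + 158) + 344817/(sqrt(-536)) = -79373/(-22306) + 344817/((2*I*sqrt(134))) = -79373*(-1/22306) + 344817*(-I*sqrt(134)/268) = 79373/22306 - 344817*I*sqrt(134)/268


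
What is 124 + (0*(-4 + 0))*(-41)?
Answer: 124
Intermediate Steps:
124 + (0*(-4 + 0))*(-41) = 124 + (0*(-4))*(-41) = 124 + 0*(-41) = 124 + 0 = 124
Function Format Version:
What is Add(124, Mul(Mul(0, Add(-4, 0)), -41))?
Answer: 124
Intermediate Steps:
Add(124, Mul(Mul(0, Add(-4, 0)), -41)) = Add(124, Mul(Mul(0, -4), -41)) = Add(124, Mul(0, -41)) = Add(124, 0) = 124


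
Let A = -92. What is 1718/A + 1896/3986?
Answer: -1668379/91678 ≈ -18.198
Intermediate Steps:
1718/A + 1896/3986 = 1718/(-92) + 1896/3986 = 1718*(-1/92) + 1896*(1/3986) = -859/46 + 948/1993 = -1668379/91678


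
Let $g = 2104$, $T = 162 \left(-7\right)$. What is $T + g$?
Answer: $970$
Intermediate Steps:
$T = -1134$
$T + g = -1134 + 2104 = 970$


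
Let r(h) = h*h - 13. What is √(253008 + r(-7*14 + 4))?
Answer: √261831 ≈ 511.69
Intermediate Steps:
r(h) = -13 + h² (r(h) = h² - 13 = -13 + h²)
√(253008 + r(-7*14 + 4)) = √(253008 + (-13 + (-7*14 + 4)²)) = √(253008 + (-13 + (-98 + 4)²)) = √(253008 + (-13 + (-94)²)) = √(253008 + (-13 + 8836)) = √(253008 + 8823) = √261831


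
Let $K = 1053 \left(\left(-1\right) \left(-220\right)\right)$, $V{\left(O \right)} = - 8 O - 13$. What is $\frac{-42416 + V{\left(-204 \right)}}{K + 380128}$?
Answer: $- \frac{40797}{611788} \approx -0.066685$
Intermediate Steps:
$V{\left(O \right)} = -13 - 8 O$
$K = 231660$ ($K = 1053 \cdot 220 = 231660$)
$\frac{-42416 + V{\left(-204 \right)}}{K + 380128} = \frac{-42416 - -1619}{231660 + 380128} = \frac{-42416 + \left(-13 + 1632\right)}{611788} = \left(-42416 + 1619\right) \frac{1}{611788} = \left(-40797\right) \frac{1}{611788} = - \frac{40797}{611788}$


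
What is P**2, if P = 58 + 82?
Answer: 19600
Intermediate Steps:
P = 140
P**2 = 140**2 = 19600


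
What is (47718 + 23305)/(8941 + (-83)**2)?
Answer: 71023/15830 ≈ 4.4866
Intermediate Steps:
(47718 + 23305)/(8941 + (-83)**2) = 71023/(8941 + 6889) = 71023/15830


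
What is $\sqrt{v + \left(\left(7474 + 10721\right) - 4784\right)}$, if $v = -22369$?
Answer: $i \sqrt{8958} \approx 94.647 i$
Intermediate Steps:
$\sqrt{v + \left(\left(7474 + 10721\right) - 4784\right)} = \sqrt{-22369 + \left(\left(7474 + 10721\right) - 4784\right)} = \sqrt{-22369 + \left(18195 - 4784\right)} = \sqrt{-22369 + 13411} = \sqrt{-8958} = i \sqrt{8958}$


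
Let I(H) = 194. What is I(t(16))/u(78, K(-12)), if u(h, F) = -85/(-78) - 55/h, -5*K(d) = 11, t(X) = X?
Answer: 2522/5 ≈ 504.40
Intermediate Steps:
K(d) = -11/5 (K(d) = -1/5*11 = -11/5)
u(h, F) = 85/78 - 55/h (u(h, F) = -85*(-1/78) - 55/h = 85/78 - 55/h)
I(t(16))/u(78, K(-12)) = 194/(85/78 - 55/78) = 194/(5/13) = 194*(13/5) = 2522/5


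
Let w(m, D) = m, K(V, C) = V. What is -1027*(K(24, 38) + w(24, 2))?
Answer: -49296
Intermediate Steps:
-1027*(K(24, 38) + w(24, 2)) = -1027*(24 + 24) = -1027*48 = -49296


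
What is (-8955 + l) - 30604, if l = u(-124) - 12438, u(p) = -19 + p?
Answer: -52140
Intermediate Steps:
l = -12581 (l = (-19 - 124) - 12438 = -143 - 12438 = -12581)
(-8955 + l) - 30604 = (-8955 - 12581) - 30604 = -21536 - 30604 = -52140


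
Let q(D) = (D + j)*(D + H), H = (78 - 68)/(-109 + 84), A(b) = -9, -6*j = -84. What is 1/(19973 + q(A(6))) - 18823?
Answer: -375067097/19926 ≈ -18823.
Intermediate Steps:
j = 14 (j = -1/6*(-84) = 14)
H = -2/5 (H = 10/(-25) = 10*(-1/25) = -2/5 ≈ -0.40000)
q(D) = (14 + D)*(-2/5 + D) (q(D) = (D + 14)*(D - 2/5) = (14 + D)*(-2/5 + D))
1/(19973 + q(A(6))) - 18823 = 1/(19973 + (-28/5 + (-9)**2 + (68/5)*(-9))) - 18823 = 1/(19973 + (-28/5 + 81 - 612/5)) - 18823 = 1/(19973 - 47) - 18823 = 1/19926 - 18823 = -375067097/19926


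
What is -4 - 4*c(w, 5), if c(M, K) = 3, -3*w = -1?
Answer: -16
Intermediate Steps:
w = ⅓ (w = -⅓*(-1) = ⅓ ≈ 0.33333)
-4 - 4*c(w, 5) = -4 - 4*3 = -4 - 12 = -16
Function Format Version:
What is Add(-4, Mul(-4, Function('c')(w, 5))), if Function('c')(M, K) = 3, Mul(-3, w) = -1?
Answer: -16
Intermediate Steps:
w = Rational(1, 3) (w = Mul(Rational(-1, 3), -1) = Rational(1, 3) ≈ 0.33333)
Add(-4, Mul(-4, Function('c')(w, 5))) = Add(-4, Mul(-4, 3)) = Add(-4, -12) = -16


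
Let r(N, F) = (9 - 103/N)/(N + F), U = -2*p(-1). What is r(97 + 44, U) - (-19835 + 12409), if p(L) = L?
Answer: 13611964/1833 ≈ 7426.1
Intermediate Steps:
U = 2 (U = -2*(-1) = 2)
r(N, F) = (9 - 103/N)/(F + N)
r(97 + 44, U) - (-19835 + 12409) = (-103 + 9*(97 + 44))/((97 + 44)*(2 + (97 + 44))) - (-19835 + 12409) = (-103 + 9*141)/(141*(2 + 141)) - 1*(-7426) = (1/141)*(-103 + 1269)/143 + 7426 = (1/141)*(1/143)*1166 + 7426 = 106/1833 + 7426 = 13611964/1833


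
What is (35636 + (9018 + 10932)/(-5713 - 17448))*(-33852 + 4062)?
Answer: -1294054780860/1219 ≈ -1.0616e+9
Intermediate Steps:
(35636 + (9018 + 10932)/(-5713 - 17448))*(-33852 + 4062) = (35636 + 19950/(-23161))*(-29790) = (35636 + 19950*(-1/23161))*(-29790) = (35636 - 1050/1219)*(-29790) = (43439234/1219)*(-29790) = -1294054780860/1219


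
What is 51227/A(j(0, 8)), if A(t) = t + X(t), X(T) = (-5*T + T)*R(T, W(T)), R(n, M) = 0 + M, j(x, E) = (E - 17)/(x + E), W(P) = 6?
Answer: 409816/207 ≈ 1979.8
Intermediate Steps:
j(x, E) = (-17 + E)/(E + x)
R(n, M) = M
X(T) = -24*T (X(T) = (-5*T + T)*6 = -4*T*6 = -24*T)
A(t) = -23*t (A(t) = t - 24*t = -23*t)
51227/A(j(0, 8)) = 51227/((-23*(-17 + 8)/(8 + 0))) = 51227/((-23*(-9)/8)) = 51227/((-23*(-9/8))) = 51227/(207/8) = 51227*(8/207) = 409816/207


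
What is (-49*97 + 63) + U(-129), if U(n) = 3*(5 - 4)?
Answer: -4687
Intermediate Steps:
U(n) = 3 (U(n) = 3*1 = 3)
(-49*97 + 63) + U(-129) = (-49*97 + 63) + 3 = (-4753 + 63) + 3 = -4690 + 3 = -4687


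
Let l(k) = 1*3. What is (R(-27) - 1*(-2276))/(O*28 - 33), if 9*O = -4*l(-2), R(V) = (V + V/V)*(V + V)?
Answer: -11040/211 ≈ -52.322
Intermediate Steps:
R(V) = 2*V*(1 + V) (R(V) = (V + 1)*(2*V) = (1 + V)*(2*V) = 2*V*(1 + V))
l(k) = 3
O = -4/3 (O = (-4*3)/9 = (1/9)*(-12) = -4/3 ≈ -1.3333)
(R(-27) - 1*(-2276))/(O*28 - 33) = (2*(-27)*(1 - 27) - 1*(-2276))/(-4/3*28 - 33) = (2*(-27)*(-26) + 2276)/(-112/3 - 33) = (1404 + 2276)/(-211/3) = 3680*(-3/211) = -11040/211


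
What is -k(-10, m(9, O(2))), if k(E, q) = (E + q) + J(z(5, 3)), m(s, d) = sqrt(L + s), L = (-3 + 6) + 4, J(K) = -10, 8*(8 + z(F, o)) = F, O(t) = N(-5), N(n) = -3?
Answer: 16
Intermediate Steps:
O(t) = -3
z(F, o) = -8 + F/8
L = 7 (L = 3 + 4 = 7)
m(s, d) = sqrt(7 + s)
k(E, q) = -10 + E + q (k(E, q) = (E + q) - 10 = -10 + E + q)
-k(-10, m(9, O(2))) = -(-10 - 10 + sqrt(7 + 9)) = -(-10 - 10 + sqrt(16)) = -(-10 - 10 + 4) = -1*(-16) = 16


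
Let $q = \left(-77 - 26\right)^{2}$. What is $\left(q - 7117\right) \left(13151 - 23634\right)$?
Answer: $-36606636$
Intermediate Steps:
$q = 10609$ ($q = \left(-103\right)^{2} = 10609$)
$\left(q - 7117\right) \left(13151 - 23634\right) = \left(10609 - 7117\right) \left(13151 - 23634\right) = 3492 \left(-10483\right) = -36606636$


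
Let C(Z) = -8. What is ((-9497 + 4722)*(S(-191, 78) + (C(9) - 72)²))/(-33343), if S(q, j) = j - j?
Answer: 30560000/33343 ≈ 916.53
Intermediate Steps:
S(q, j) = 0
((-9497 + 4722)*(S(-191, 78) + (C(9) - 72)²))/(-33343) = ((-9497 + 4722)*(0 + (-8 - 72)²))/(-33343) = -4775*(0 + (-80)²)*(-1/33343) = -4775*(0 + 6400)*(-1/33343) = -4775*6400*(-1/33343) = -30560000*(-1/33343) = 30560000/33343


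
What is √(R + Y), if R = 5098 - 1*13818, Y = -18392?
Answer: 2*I*√6778 ≈ 164.66*I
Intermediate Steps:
R = -8720 (R = 5098 - 13818 = -8720)
√(R + Y) = √(-8720 - 18392) = √(-27112) = 2*I*√6778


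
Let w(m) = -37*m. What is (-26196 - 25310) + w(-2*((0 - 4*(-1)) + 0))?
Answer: -51210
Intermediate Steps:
(-26196 - 25310) + w(-2*((0 - 4*(-1)) + 0)) = (-26196 - 25310) - (-74)*((0 - 4*(-1)) + 0) = -51506 - (-74)*((0 + 4) + 0) = -51506 - (-74)*(4 + 0) = -51506 - (-74)*4 = -51506 - 37*(-8) = -51506 + 296 = -51210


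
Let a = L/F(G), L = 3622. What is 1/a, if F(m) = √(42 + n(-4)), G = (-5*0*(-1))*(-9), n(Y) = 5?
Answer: √47/3622 ≈ 0.0018928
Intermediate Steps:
G = 0 (G = (0*(-1))*(-9) = 0*(-9) = 0)
F(m) = √47 (F(m) = √(42 + 5) = √47)
a = 3622*√47/47 (a = 3622/(√47) = 3622*(√47/47) = 3622*√47/47 ≈ 528.32)
1/a = 1/(3622*√47/47) = √47/3622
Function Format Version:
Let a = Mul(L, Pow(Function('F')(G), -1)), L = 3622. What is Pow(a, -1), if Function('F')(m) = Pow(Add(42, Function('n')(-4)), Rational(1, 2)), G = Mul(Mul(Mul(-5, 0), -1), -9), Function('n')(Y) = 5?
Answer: Mul(Rational(1, 3622), Pow(47, Rational(1, 2))) ≈ 0.0018928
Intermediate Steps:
G = 0 (G = Mul(Mul(0, -1), -9) = Mul(0, -9) = 0)
Function('F')(m) = Pow(47, Rational(1, 2)) (Function('F')(m) = Pow(Add(42, 5), Rational(1, 2)) = Pow(47, Rational(1, 2)))
a = Mul(Rational(3622, 47), Pow(47, Rational(1, 2))) (a = Mul(3622, Pow(Pow(47, Rational(1, 2)), -1)) = Mul(3622, Mul(Rational(1, 47), Pow(47, Rational(1, 2)))) = Mul(Rational(3622, 47), Pow(47, Rational(1, 2))) ≈ 528.32)
Pow(a, -1) = Pow(Mul(Rational(3622, 47), Pow(47, Rational(1, 2))), -1) = Mul(Rational(1, 3622), Pow(47, Rational(1, 2)))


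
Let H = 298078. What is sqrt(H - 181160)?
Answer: sqrt(116918) ≈ 341.93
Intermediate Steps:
sqrt(H - 181160) = sqrt(298078 - 181160) = sqrt(116918)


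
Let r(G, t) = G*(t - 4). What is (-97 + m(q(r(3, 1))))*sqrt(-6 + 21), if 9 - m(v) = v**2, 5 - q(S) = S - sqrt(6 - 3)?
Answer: -287*sqrt(15) - 84*sqrt(5) ≈ -1299.4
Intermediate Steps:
r(G, t) = G*(-4 + t)
q(S) = 5 + sqrt(3) - S (q(S) = 5 - (S - sqrt(6 - 3)) = 5 - (S - sqrt(3)) = 5 + (sqrt(3) - S) = 5 + sqrt(3) - S)
m(v) = 9 - v**2
(-97 + m(q(r(3, 1))))*sqrt(-6 + 21) = (-97 + (9 - (5 + sqrt(3) - 3*(-4 + 1))**2))*sqrt(-6 + 21) = (-97 + (9 - (5 + sqrt(3) - 3*(-3))**2))*sqrt(15) = (-97 + (9 - (5 + sqrt(3) - 1*(-9))**2))*sqrt(15) = (-97 + (9 - (5 + sqrt(3) + 9)**2))*sqrt(15) = (-97 + (9 - (14 + sqrt(3))**2))*sqrt(15) = (-88 - (14 + sqrt(3))**2)*sqrt(15) = sqrt(15)*(-88 - (14 + sqrt(3))**2)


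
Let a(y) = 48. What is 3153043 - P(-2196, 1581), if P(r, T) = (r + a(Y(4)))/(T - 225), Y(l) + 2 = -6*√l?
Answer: 356294038/113 ≈ 3.1530e+6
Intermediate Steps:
Y(l) = -2 - 6*√l
P(r, T) = (48 + r)/(-225 + T) (P(r, T) = (r + 48)/(T - 225) = (48 + r)/(-225 + T))
3153043 - P(-2196, 1581) = 3153043 - (48 - 2196)/(-225 + 1581) = 3153043 - (-2148)/1356 = 3153043 - 1*(-179/113) = 3153043 + 179/113 = 356294038/113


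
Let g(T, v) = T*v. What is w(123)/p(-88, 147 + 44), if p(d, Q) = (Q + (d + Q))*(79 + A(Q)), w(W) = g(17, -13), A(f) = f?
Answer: -221/79380 ≈ -0.0027841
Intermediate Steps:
w(W) = -221 (w(W) = 17*(-13) = -221)
p(d, Q) = (79 + Q)*(d + 2*Q) (p(d, Q) = (Q + (d + Q))*(79 + Q) = (Q + (Q + d))*(79 + Q) = (d + 2*Q)*(79 + Q) = (79 + Q)*(d + 2*Q))
w(123)/p(-88, 147 + 44) = -221/(2*(147 + 44)**2 + 79*(-88) + 158*(147 + 44) + (147 + 44)*(-88)) = -221/(2*191**2 - 6952 + 158*191 + 191*(-88)) = -221/(2*36481 - 6952 + 30178 - 16808) = -221/(72962 - 6952 + 30178 - 16808) = -221/79380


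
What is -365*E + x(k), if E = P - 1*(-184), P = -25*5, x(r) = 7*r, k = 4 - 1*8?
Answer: -21563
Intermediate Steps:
k = -4 (k = 4 - 8 = -4)
P = -125
E = 59 (E = -125 - 1*(-184) = -125 + 184 = 59)
-365*E + x(k) = -365*59 + 7*(-4) = -21535 - 28 = -21563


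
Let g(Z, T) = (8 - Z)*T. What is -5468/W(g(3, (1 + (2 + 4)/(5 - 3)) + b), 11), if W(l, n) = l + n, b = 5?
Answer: -1367/14 ≈ -97.643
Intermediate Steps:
g(Z, T) = T*(8 - Z)
-5468/W(g(3, (1 + (2 + 4)/(5 - 3)) + b), 11) = -5468/(((1 + (2 + 4)/(5 - 3)) + 5)*(8 - 1*3) + 11) = -5468/(((1 + 6/2) + 5)*(8 - 3) + 11) = -5468/(((1 + 6*(½)) + 5)*5 + 11) = -5468/(((1 + 3) + 5)*5 + 11) = -5468/((4 + 5)*5 + 11) = -5468/(9*5 + 11) = -5468/(45 + 11) = -5468/56 = -5468*1/56 = -1367/14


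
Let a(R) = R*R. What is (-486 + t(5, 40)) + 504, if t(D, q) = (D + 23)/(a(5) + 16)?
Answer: 766/41 ≈ 18.683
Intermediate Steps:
a(R) = R²
t(D, q) = 23/41 + D/41 (t(D, q) = (D + 23)/(5² + 16) = (23 + D)/(25 + 16) = (23 + D)/41 = (23 + D)*(1/41) = 23/41 + D/41)
(-486 + t(5, 40)) + 504 = (-486 + (23/41 + (1/41)*5)) + 504 = (-486 + (23/41 + 5/41)) + 504 = (-486 + 28/41) + 504 = -19898/41 + 504 = 766/41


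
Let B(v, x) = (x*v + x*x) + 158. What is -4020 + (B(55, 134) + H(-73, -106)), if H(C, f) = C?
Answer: 21391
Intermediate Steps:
B(v, x) = 158 + x² + v*x (B(v, x) = (v*x + x²) + 158 = (x² + v*x) + 158 = 158 + x² + v*x)
-4020 + (B(55, 134) + H(-73, -106)) = -4020 + ((158 + 134² + 55*134) - 73) = -4020 + ((158 + 17956 + 7370) - 73) = -4020 + (25484 - 73) = -4020 + 25411 = 21391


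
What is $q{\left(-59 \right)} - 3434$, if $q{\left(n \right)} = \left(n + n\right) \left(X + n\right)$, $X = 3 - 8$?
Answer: $4118$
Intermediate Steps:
$X = -5$ ($X = 3 - 8 = -5$)
$q{\left(n \right)} = 2 n \left(-5 + n\right)$ ($q{\left(n \right)} = \left(n + n\right) \left(-5 + n\right) = 2 n \left(-5 + n\right)$)
$q{\left(-59 \right)} - 3434 = 2 \left(-59\right) \left(-5 - 59\right) - 3434 = 2 \left(-59\right) \left(-64\right) - 3434 = 7552 - 3434 = 4118$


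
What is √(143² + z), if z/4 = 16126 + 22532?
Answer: √175081 ≈ 418.43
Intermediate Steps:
z = 154632 (z = 4*(16126 + 22532) = 4*38658 = 154632)
√(143² + z) = √(143² + 154632) = √(20449 + 154632) = √175081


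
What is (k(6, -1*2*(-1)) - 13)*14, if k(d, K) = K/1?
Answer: -154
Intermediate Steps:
k(d, K) = K (k(d, K) = K*1 = K)
(k(6, -1*2*(-1)) - 13)*14 = (-1*2*(-1) - 13)*14 = (-2*(-1) - 13)*14 = (2 - 13)*14 = -11*14 = -154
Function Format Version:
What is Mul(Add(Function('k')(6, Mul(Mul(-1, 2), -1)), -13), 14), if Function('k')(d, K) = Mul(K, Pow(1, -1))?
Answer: -154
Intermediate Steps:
Function('k')(d, K) = K (Function('k')(d, K) = Mul(K, 1) = K)
Mul(Add(Function('k')(6, Mul(Mul(-1, 2), -1)), -13), 14) = Mul(Add(Mul(Mul(-1, 2), -1), -13), 14) = Mul(Add(Mul(-2, -1), -13), 14) = Mul(Add(2, -13), 14) = Mul(-11, 14) = -154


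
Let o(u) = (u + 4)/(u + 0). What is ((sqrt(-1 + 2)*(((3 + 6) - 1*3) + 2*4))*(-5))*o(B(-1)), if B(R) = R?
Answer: 210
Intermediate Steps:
o(u) = (4 + u)/u
((sqrt(-1 + 2)*(((3 + 6) - 1*3) + 2*4))*(-5))*o(B(-1)) = ((sqrt(-1 + 2)*(((3 + 6) - 1*3) + 2*4))*(-5))*((4 - 1)/(-1)) = ((sqrt(1)*((9 - 3) + 8))*(-5))*(-1*3) = ((1*(6 + 8))*(-5))*(-3) = ((1*14)*(-5))*(-3) = (14*(-5))*(-3) = -70*(-3) = 210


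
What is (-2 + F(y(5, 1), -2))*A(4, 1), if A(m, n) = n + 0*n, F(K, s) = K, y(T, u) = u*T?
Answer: 3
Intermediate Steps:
y(T, u) = T*u
A(m, n) = n (A(m, n) = n + 0 = n)
(-2 + F(y(5, 1), -2))*A(4, 1) = (-2 + 5*1)*1 = (-2 + 5)*1 = 3*1 = 3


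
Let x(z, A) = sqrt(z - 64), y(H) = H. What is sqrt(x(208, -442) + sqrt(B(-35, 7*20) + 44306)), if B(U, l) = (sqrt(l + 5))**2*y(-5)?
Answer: sqrt(12 + sqrt(43581)) ≈ 14.858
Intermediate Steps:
x(z, A) = sqrt(-64 + z)
B(U, l) = -25 - 5*l (B(U, l) = (sqrt(l + 5))**2*(-5) = (sqrt(5 + l))**2*(-5) = (5 + l)*(-5) = -25 - 5*l)
sqrt(x(208, -442) + sqrt(B(-35, 7*20) + 44306)) = sqrt(sqrt(-64 + 208) + sqrt((-25 - 35*20) + 44306)) = sqrt(sqrt(144) + sqrt((-25 - 5*140) + 44306)) = sqrt(12 + sqrt((-25 - 700) + 44306)) = sqrt(12 + sqrt(-725 + 44306)) = sqrt(12 + sqrt(43581))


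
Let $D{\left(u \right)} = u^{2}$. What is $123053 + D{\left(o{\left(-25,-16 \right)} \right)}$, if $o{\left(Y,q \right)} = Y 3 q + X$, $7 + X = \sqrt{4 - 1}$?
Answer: $1546305 + 2386 \sqrt{3} \approx 1.5504 \cdot 10^{6}$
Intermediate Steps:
$X = -7 + \sqrt{3}$ ($X = -7 + \sqrt{4 - 1} = -7 + \sqrt{3} \approx -5.268$)
$o{\left(Y,q \right)} = -7 + \sqrt{3} + 3 Y q$ ($o{\left(Y,q \right)} = Y 3 q - \left(7 - \sqrt{3}\right) = 3 Y q - \left(7 - \sqrt{3}\right) = -7 + \sqrt{3} + 3 Y q$)
$123053 + D{\left(o{\left(-25,-16 \right)} \right)} = 123053 + \left(-7 + \sqrt{3} + 3 \left(-25\right) \left(-16\right)\right)^{2} = 123053 + \left(-7 + \sqrt{3} + 1200\right)^{2} = 123053 + \left(1193 + \sqrt{3}\right)^{2}$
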